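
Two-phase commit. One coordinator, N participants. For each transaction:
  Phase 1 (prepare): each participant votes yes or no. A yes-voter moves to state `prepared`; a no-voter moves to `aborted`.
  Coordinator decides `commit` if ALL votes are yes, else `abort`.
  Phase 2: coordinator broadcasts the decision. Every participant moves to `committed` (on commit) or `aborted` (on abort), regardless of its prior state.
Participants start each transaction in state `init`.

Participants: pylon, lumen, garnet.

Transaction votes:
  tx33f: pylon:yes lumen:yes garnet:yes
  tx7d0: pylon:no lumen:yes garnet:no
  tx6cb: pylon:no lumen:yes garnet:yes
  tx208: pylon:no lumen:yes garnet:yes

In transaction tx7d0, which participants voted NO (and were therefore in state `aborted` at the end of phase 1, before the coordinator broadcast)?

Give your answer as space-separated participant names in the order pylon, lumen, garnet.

Answer: pylon garnet

Derivation:
Txn tx7d0 phase 1: pylon no -> aborted; lumen yes -> prepared; garnet no -> aborted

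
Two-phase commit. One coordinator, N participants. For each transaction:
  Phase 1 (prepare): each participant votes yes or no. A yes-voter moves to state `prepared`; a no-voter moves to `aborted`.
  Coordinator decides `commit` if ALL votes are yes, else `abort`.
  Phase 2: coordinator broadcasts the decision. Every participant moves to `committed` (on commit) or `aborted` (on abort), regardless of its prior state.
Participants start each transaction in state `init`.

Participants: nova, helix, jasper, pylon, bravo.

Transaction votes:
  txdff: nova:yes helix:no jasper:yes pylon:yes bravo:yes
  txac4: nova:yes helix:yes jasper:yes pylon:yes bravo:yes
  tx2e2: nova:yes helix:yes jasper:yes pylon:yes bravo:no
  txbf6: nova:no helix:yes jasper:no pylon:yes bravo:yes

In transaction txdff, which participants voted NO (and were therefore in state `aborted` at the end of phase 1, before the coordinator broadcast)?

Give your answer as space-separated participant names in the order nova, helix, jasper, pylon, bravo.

Txn txdff phase 1: nova yes -> prepared; helix no -> aborted; jasper yes -> prepared; pylon yes -> prepared; bravo yes -> prepared

Answer: helix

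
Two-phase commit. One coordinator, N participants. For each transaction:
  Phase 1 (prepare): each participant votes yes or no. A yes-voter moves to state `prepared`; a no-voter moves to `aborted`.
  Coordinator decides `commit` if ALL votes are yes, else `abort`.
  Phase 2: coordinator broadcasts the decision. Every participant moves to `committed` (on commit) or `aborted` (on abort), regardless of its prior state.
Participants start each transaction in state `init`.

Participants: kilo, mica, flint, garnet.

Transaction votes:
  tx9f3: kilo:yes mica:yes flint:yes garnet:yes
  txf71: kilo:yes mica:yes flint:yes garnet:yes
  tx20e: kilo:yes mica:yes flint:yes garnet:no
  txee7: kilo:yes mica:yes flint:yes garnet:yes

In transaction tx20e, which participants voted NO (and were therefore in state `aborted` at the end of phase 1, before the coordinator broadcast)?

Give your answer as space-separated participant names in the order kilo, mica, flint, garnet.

Answer: garnet

Derivation:
Txn tx20e phase 1: kilo yes -> prepared; mica yes -> prepared; flint yes -> prepared; garnet no -> aborted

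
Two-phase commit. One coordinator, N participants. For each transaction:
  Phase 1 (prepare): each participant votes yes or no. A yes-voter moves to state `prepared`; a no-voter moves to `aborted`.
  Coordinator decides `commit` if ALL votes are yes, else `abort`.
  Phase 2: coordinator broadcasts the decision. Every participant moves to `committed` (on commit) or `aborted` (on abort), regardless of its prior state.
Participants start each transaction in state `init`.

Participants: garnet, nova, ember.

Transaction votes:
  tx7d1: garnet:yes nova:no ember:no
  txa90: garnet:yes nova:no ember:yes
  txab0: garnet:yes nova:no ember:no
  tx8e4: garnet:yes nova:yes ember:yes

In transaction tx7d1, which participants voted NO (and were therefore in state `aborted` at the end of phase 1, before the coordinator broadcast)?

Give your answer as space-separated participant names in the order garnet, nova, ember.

Txn tx7d1 phase 1: garnet yes -> prepared; nova no -> aborted; ember no -> aborted

Answer: nova ember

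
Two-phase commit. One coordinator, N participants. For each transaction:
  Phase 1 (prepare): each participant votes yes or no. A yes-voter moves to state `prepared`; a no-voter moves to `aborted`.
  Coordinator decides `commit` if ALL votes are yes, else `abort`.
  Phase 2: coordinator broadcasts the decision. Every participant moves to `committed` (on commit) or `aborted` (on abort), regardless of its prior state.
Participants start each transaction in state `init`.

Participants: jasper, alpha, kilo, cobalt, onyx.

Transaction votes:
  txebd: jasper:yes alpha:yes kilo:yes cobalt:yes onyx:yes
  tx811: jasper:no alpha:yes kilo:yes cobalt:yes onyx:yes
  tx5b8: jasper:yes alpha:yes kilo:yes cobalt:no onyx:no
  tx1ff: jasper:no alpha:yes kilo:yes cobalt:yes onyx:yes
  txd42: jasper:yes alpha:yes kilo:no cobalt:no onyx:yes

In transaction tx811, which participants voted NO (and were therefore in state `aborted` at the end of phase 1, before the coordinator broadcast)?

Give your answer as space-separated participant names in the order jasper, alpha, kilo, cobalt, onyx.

Answer: jasper

Derivation:
Txn tx811 phase 1: jasper no -> aborted; alpha yes -> prepared; kilo yes -> prepared; cobalt yes -> prepared; onyx yes -> prepared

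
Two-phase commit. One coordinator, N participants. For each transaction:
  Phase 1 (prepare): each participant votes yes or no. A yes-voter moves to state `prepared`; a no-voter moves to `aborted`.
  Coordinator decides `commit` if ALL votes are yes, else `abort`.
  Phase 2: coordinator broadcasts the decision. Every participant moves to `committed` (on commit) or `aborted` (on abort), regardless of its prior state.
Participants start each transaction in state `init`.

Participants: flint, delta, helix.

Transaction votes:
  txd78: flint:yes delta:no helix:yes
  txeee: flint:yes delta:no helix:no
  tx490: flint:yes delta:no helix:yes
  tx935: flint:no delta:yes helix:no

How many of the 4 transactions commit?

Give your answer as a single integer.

txd78: no from delta -> abort (commits=0)
txeee: no from delta, helix -> abort (commits=0)
tx490: no from delta -> abort (commits=0)
tx935: no from flint, helix -> abort (commits=0)

Answer: 0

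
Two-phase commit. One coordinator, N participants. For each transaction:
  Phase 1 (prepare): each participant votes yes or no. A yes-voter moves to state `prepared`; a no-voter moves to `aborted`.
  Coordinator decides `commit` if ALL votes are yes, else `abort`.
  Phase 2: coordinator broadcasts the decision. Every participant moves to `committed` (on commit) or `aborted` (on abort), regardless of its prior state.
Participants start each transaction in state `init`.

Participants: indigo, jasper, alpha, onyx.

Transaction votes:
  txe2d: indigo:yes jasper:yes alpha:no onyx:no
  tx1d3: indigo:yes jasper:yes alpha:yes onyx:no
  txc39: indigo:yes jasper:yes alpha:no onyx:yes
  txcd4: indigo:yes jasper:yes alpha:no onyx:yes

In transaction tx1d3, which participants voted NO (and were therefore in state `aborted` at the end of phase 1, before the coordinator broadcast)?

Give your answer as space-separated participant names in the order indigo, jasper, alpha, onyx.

Answer: onyx

Derivation:
Txn tx1d3 phase 1: indigo yes -> prepared; jasper yes -> prepared; alpha yes -> prepared; onyx no -> aborted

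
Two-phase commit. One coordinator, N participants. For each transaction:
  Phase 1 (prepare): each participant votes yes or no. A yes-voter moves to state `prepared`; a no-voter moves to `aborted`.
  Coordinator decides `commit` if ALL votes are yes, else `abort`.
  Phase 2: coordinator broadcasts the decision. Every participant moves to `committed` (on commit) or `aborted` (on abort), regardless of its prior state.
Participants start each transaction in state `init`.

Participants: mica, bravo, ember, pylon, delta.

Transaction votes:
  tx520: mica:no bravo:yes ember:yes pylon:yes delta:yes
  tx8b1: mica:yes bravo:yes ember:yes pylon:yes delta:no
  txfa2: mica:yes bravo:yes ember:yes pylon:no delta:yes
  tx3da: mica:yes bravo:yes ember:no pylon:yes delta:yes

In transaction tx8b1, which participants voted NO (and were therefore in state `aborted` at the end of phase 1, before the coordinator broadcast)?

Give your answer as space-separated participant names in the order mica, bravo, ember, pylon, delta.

Txn tx8b1 phase 1: mica yes -> prepared; bravo yes -> prepared; ember yes -> prepared; pylon yes -> prepared; delta no -> aborted

Answer: delta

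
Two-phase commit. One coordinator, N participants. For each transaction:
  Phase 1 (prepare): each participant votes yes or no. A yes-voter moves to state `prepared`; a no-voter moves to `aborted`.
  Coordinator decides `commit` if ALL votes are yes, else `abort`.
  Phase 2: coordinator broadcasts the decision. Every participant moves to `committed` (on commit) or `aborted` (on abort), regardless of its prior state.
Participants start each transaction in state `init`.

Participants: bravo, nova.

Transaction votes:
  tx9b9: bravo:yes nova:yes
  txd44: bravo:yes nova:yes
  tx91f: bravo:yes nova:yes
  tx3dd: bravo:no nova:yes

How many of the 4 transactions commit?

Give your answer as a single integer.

Answer: 3

Derivation:
tx9b9: all yes -> commit (commits=1)
txd44: all yes -> commit (commits=2)
tx91f: all yes -> commit (commits=3)
tx3dd: no from bravo -> abort (commits=3)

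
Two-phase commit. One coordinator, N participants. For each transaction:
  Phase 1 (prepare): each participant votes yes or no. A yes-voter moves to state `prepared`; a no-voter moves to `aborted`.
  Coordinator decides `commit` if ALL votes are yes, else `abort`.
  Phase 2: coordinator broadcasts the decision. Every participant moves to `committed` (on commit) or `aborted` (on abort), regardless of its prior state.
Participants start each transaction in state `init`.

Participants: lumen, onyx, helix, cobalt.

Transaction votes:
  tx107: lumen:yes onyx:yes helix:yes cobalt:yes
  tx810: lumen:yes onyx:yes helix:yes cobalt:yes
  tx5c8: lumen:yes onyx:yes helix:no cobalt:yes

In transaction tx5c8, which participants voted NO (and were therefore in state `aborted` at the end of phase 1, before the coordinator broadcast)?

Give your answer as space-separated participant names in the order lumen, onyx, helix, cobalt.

Answer: helix

Derivation:
Txn tx5c8 phase 1: lumen yes -> prepared; onyx yes -> prepared; helix no -> aborted; cobalt yes -> prepared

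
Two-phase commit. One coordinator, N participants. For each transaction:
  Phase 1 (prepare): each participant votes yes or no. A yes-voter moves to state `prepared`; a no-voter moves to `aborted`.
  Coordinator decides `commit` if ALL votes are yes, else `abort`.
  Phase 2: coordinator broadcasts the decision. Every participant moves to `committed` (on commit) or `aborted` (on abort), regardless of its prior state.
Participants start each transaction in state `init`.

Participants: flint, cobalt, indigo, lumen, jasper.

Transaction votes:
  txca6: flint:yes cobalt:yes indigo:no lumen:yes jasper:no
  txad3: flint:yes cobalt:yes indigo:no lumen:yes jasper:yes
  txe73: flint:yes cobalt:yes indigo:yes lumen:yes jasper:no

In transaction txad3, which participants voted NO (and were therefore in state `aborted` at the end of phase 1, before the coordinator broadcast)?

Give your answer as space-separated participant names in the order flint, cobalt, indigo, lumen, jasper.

Txn txad3 phase 1: flint yes -> prepared; cobalt yes -> prepared; indigo no -> aborted; lumen yes -> prepared; jasper yes -> prepared

Answer: indigo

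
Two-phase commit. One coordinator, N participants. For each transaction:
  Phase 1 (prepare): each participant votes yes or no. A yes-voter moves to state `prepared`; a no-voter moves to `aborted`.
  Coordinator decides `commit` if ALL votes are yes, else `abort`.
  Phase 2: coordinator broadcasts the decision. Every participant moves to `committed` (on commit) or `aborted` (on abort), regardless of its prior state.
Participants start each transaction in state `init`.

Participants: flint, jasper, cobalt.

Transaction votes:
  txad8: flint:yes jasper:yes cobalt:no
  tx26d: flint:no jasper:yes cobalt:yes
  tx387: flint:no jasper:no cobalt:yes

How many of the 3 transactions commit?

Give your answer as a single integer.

txad8: no from cobalt -> abort (commits=0)
tx26d: no from flint -> abort (commits=0)
tx387: no from flint, jasper -> abort (commits=0)

Answer: 0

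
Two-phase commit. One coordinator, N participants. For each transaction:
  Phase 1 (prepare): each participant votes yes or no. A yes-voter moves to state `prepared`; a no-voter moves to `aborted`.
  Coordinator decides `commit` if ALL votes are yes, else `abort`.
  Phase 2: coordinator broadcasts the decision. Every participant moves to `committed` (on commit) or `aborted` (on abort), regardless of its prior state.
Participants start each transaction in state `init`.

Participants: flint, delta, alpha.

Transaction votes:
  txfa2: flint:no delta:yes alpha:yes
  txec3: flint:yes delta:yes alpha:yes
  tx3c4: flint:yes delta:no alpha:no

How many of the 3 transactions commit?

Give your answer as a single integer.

txfa2: no from flint -> abort (commits=0)
txec3: all yes -> commit (commits=1)
tx3c4: no from delta, alpha -> abort (commits=1)

Answer: 1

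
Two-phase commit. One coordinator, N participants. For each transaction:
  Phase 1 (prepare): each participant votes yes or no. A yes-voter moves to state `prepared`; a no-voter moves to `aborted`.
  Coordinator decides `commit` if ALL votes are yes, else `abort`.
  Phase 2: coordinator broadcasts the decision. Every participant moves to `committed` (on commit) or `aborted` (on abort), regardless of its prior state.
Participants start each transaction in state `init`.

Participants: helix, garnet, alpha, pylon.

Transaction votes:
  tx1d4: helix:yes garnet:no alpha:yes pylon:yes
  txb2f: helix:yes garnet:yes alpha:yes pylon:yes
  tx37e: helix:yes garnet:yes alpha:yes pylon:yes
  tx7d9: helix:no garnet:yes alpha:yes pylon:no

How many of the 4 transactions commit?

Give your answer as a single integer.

Answer: 2

Derivation:
tx1d4: no from garnet -> abort (commits=0)
txb2f: all yes -> commit (commits=1)
tx37e: all yes -> commit (commits=2)
tx7d9: no from helix, pylon -> abort (commits=2)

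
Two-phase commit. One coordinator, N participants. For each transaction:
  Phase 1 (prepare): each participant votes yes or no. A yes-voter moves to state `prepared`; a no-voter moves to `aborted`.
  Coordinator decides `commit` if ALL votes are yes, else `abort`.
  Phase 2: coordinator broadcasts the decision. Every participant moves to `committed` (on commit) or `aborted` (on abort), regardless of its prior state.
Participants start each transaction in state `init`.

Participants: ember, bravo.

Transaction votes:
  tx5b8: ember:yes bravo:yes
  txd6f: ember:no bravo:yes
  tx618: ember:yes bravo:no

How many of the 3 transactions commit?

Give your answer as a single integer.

tx5b8: all yes -> commit (commits=1)
txd6f: no from ember -> abort (commits=1)
tx618: no from bravo -> abort (commits=1)

Answer: 1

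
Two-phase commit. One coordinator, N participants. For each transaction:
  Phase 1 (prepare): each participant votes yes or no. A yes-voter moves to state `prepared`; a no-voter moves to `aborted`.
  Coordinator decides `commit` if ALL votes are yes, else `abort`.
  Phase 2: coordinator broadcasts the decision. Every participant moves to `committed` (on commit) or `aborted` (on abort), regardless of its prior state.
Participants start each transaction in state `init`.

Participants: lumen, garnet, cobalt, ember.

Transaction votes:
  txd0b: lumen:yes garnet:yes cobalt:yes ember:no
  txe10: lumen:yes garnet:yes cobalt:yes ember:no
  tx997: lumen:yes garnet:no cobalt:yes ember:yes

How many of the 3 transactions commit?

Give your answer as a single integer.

Answer: 0

Derivation:
txd0b: no from ember -> abort (commits=0)
txe10: no from ember -> abort (commits=0)
tx997: no from garnet -> abort (commits=0)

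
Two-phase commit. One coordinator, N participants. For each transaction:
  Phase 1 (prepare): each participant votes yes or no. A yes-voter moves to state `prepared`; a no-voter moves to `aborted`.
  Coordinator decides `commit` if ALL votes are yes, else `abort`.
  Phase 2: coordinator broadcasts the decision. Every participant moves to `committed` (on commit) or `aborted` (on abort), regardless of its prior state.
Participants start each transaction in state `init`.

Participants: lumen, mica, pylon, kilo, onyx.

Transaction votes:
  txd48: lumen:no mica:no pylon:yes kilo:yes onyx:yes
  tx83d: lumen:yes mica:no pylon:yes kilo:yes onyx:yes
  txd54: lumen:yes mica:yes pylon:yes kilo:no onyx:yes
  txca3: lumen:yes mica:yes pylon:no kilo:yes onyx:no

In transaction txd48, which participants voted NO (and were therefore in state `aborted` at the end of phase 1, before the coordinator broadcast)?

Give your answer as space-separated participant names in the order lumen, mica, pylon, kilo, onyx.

Txn txd48 phase 1: lumen no -> aborted; mica no -> aborted; pylon yes -> prepared; kilo yes -> prepared; onyx yes -> prepared

Answer: lumen mica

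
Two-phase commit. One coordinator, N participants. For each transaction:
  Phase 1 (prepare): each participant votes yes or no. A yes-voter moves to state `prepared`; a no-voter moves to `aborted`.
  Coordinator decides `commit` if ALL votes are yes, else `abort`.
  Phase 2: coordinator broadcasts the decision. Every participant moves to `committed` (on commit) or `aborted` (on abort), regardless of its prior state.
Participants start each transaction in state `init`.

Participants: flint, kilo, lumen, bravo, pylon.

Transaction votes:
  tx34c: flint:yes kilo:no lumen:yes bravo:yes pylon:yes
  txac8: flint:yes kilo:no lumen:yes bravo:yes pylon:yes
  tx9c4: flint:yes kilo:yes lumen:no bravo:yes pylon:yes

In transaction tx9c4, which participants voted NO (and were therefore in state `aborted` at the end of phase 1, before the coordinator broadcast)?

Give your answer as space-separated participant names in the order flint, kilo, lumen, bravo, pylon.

Txn tx9c4 phase 1: flint yes -> prepared; kilo yes -> prepared; lumen no -> aborted; bravo yes -> prepared; pylon yes -> prepared

Answer: lumen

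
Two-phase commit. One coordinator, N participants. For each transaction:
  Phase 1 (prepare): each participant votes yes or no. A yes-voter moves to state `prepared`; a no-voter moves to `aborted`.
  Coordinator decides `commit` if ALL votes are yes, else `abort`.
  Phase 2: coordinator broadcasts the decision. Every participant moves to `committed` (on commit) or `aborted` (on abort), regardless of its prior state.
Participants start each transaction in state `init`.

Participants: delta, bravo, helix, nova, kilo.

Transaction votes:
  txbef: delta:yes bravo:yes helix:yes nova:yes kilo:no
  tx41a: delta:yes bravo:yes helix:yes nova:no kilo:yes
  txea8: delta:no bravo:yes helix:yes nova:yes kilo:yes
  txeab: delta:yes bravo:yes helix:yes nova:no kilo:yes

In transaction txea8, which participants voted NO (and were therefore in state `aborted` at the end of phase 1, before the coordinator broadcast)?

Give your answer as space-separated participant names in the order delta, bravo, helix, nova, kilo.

Txn txea8 phase 1: delta no -> aborted; bravo yes -> prepared; helix yes -> prepared; nova yes -> prepared; kilo yes -> prepared

Answer: delta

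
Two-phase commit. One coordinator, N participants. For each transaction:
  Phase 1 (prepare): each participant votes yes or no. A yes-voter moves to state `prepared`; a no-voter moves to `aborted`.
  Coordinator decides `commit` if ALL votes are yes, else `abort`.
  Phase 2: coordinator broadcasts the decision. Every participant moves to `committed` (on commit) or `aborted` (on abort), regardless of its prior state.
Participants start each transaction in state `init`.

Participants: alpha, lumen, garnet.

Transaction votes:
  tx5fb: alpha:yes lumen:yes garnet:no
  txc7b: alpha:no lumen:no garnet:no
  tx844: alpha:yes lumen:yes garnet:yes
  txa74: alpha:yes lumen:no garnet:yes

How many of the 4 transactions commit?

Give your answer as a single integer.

tx5fb: no from garnet -> abort (commits=0)
txc7b: no from alpha, lumen, garnet -> abort (commits=0)
tx844: all yes -> commit (commits=1)
txa74: no from lumen -> abort (commits=1)

Answer: 1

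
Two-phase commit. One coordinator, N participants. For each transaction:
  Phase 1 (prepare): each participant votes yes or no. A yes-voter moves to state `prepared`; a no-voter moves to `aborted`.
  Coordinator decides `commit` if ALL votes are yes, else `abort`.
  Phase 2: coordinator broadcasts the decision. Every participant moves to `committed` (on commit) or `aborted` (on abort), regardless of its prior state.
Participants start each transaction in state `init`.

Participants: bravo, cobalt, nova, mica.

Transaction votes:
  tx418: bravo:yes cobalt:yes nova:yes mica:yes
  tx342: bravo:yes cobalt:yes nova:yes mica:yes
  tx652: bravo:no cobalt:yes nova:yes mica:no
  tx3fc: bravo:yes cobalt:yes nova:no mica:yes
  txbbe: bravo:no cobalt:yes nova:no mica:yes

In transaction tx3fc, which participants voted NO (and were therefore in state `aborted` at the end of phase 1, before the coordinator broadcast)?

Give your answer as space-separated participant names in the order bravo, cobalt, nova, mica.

Answer: nova

Derivation:
Txn tx3fc phase 1: bravo yes -> prepared; cobalt yes -> prepared; nova no -> aborted; mica yes -> prepared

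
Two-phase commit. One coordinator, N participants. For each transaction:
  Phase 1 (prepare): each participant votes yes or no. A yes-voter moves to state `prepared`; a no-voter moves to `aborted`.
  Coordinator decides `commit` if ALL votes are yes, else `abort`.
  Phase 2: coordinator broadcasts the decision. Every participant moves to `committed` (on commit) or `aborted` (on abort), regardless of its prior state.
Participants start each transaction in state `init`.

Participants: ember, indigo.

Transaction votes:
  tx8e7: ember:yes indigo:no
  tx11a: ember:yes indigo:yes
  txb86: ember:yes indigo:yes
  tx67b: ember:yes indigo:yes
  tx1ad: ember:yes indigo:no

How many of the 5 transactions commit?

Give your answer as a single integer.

Answer: 3

Derivation:
tx8e7: no from indigo -> abort (commits=0)
tx11a: all yes -> commit (commits=1)
txb86: all yes -> commit (commits=2)
tx67b: all yes -> commit (commits=3)
tx1ad: no from indigo -> abort (commits=3)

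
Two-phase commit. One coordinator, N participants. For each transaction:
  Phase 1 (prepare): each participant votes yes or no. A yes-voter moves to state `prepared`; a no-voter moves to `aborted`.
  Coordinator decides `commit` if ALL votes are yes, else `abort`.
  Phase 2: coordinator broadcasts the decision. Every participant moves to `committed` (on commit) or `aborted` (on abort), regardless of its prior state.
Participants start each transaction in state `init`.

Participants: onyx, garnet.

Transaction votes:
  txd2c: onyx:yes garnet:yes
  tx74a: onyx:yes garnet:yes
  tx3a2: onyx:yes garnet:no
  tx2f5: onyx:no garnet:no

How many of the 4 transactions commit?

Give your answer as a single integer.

Answer: 2

Derivation:
txd2c: all yes -> commit (commits=1)
tx74a: all yes -> commit (commits=2)
tx3a2: no from garnet -> abort (commits=2)
tx2f5: no from onyx, garnet -> abort (commits=2)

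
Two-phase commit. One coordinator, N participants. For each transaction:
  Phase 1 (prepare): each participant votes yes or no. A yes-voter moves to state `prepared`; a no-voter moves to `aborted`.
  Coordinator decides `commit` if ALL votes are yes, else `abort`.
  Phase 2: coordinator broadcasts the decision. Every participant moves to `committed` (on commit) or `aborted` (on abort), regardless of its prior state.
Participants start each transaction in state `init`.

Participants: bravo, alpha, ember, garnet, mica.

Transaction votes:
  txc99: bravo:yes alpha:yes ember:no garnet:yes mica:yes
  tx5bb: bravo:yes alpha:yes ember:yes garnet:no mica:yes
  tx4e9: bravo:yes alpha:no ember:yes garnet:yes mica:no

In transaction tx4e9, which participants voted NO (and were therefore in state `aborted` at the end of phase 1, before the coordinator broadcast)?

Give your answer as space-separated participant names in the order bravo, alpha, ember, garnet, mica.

Txn tx4e9 phase 1: bravo yes -> prepared; alpha no -> aborted; ember yes -> prepared; garnet yes -> prepared; mica no -> aborted

Answer: alpha mica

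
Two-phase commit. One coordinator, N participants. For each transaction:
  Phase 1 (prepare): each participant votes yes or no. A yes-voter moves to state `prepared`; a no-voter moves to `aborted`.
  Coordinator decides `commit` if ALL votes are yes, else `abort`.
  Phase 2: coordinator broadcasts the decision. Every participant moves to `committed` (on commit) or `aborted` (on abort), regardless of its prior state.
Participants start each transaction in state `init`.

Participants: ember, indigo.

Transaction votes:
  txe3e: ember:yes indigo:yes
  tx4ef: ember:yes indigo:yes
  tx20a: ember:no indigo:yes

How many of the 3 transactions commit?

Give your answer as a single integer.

txe3e: all yes -> commit (commits=1)
tx4ef: all yes -> commit (commits=2)
tx20a: no from ember -> abort (commits=2)

Answer: 2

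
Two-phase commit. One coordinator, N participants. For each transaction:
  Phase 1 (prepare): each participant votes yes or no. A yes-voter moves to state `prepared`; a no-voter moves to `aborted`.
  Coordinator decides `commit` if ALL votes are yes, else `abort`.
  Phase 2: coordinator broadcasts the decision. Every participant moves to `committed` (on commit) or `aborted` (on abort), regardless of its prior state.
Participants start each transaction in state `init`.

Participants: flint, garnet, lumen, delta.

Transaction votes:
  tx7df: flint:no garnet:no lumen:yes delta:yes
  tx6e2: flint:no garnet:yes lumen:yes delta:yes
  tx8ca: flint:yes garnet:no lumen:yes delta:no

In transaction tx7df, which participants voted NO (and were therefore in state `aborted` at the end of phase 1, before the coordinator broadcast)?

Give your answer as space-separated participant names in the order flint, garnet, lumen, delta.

Txn tx7df phase 1: flint no -> aborted; garnet no -> aborted; lumen yes -> prepared; delta yes -> prepared

Answer: flint garnet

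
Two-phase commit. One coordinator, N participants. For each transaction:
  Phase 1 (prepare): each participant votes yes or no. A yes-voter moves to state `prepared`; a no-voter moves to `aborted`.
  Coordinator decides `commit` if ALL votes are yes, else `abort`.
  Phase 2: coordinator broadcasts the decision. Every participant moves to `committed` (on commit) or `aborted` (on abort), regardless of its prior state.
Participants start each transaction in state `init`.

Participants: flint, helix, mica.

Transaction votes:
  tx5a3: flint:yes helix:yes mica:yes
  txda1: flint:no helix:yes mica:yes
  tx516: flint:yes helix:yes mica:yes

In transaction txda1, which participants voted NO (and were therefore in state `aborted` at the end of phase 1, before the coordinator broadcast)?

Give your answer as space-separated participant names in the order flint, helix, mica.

Txn txda1 phase 1: flint no -> aborted; helix yes -> prepared; mica yes -> prepared

Answer: flint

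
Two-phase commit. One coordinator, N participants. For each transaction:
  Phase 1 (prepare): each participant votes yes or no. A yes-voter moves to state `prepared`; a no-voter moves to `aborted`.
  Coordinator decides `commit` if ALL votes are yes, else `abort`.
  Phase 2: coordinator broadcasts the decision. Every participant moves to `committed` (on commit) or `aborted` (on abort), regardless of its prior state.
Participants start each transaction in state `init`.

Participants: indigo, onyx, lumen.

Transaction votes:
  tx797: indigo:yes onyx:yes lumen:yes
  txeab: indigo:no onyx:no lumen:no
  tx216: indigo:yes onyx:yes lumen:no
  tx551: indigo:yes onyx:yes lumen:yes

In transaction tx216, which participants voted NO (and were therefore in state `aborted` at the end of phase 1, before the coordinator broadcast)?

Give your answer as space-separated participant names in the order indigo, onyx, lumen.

Answer: lumen

Derivation:
Txn tx216 phase 1: indigo yes -> prepared; onyx yes -> prepared; lumen no -> aborted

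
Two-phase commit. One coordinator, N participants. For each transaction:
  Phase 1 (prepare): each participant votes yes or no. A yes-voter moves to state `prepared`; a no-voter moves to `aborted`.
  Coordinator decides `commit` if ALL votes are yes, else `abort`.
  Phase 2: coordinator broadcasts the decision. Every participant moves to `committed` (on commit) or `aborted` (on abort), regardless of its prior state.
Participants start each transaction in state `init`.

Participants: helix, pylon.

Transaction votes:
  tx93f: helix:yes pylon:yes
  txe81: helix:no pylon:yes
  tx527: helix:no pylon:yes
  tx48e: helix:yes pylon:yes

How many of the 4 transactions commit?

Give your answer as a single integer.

tx93f: all yes -> commit (commits=1)
txe81: no from helix -> abort (commits=1)
tx527: no from helix -> abort (commits=1)
tx48e: all yes -> commit (commits=2)

Answer: 2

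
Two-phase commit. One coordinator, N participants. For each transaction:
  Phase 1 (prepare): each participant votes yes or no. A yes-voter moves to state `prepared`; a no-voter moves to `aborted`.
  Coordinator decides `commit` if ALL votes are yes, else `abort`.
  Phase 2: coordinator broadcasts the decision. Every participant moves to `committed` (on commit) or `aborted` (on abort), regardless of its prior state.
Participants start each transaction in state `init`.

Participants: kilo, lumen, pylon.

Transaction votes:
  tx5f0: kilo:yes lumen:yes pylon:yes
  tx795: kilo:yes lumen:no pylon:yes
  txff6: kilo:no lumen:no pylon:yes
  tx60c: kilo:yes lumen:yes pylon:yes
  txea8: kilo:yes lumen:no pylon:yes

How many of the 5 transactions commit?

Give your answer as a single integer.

Answer: 2

Derivation:
tx5f0: all yes -> commit (commits=1)
tx795: no from lumen -> abort (commits=1)
txff6: no from kilo, lumen -> abort (commits=1)
tx60c: all yes -> commit (commits=2)
txea8: no from lumen -> abort (commits=2)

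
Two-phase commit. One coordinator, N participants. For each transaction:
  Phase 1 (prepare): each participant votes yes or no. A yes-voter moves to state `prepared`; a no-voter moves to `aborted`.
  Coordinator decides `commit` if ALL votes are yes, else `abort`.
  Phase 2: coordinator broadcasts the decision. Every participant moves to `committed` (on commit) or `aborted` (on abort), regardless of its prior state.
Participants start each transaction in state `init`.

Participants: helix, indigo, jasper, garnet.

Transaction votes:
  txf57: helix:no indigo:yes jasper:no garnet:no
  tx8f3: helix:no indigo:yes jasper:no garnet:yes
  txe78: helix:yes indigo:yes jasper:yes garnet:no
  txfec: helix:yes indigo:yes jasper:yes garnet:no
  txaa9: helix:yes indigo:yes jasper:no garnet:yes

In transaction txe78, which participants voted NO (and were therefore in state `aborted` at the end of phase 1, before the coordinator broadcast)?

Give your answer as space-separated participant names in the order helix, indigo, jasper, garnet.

Txn txe78 phase 1: helix yes -> prepared; indigo yes -> prepared; jasper yes -> prepared; garnet no -> aborted

Answer: garnet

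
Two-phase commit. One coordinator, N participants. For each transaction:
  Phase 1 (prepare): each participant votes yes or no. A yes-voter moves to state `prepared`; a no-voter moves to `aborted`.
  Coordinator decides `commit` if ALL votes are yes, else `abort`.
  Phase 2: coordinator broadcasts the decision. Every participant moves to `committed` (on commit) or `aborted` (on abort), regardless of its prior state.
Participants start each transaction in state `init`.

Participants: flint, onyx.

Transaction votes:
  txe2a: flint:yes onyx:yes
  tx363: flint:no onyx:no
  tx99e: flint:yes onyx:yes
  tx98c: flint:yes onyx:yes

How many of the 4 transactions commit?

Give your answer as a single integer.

Answer: 3

Derivation:
txe2a: all yes -> commit (commits=1)
tx363: no from flint, onyx -> abort (commits=1)
tx99e: all yes -> commit (commits=2)
tx98c: all yes -> commit (commits=3)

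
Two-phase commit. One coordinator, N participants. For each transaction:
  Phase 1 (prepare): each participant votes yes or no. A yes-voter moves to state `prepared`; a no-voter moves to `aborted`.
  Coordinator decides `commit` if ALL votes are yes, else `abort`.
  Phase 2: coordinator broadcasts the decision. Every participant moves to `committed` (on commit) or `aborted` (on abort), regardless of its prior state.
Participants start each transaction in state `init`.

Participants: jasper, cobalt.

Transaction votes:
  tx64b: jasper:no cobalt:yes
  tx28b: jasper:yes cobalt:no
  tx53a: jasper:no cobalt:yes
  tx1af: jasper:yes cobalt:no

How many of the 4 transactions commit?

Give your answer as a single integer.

tx64b: no from jasper -> abort (commits=0)
tx28b: no from cobalt -> abort (commits=0)
tx53a: no from jasper -> abort (commits=0)
tx1af: no from cobalt -> abort (commits=0)

Answer: 0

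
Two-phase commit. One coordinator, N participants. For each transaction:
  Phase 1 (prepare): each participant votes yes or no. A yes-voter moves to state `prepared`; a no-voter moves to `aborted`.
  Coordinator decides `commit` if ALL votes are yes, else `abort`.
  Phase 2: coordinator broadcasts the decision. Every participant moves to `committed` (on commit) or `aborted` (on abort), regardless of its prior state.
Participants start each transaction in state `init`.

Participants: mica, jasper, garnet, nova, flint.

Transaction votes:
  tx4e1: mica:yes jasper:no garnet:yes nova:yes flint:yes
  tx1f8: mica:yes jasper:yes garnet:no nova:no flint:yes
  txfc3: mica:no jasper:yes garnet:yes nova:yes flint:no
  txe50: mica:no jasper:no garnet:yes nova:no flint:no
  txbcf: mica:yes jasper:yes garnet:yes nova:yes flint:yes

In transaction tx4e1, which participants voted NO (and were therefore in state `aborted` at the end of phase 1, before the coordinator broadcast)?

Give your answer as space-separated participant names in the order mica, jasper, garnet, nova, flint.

Answer: jasper

Derivation:
Txn tx4e1 phase 1: mica yes -> prepared; jasper no -> aborted; garnet yes -> prepared; nova yes -> prepared; flint yes -> prepared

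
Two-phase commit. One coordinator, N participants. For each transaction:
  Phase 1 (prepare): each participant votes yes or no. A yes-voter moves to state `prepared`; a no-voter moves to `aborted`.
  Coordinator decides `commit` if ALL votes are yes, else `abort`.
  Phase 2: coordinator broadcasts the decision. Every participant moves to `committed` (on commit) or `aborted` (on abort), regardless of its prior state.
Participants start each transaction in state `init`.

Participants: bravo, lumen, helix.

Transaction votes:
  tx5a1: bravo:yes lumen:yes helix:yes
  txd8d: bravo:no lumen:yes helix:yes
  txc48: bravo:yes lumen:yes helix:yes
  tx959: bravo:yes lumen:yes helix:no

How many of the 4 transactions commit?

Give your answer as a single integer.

tx5a1: all yes -> commit (commits=1)
txd8d: no from bravo -> abort (commits=1)
txc48: all yes -> commit (commits=2)
tx959: no from helix -> abort (commits=2)

Answer: 2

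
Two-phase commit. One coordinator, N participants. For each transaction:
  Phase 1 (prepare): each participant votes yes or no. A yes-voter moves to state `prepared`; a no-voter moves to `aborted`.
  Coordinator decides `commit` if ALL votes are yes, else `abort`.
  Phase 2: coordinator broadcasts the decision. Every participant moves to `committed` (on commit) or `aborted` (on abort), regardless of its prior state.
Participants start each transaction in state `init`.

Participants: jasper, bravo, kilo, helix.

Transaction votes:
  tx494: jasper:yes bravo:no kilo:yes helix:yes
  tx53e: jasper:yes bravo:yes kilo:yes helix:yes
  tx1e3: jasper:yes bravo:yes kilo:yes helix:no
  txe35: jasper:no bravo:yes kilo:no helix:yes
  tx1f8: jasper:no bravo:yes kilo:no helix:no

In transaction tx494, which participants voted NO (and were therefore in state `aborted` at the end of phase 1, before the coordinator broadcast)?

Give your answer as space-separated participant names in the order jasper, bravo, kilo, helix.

Answer: bravo

Derivation:
Txn tx494 phase 1: jasper yes -> prepared; bravo no -> aborted; kilo yes -> prepared; helix yes -> prepared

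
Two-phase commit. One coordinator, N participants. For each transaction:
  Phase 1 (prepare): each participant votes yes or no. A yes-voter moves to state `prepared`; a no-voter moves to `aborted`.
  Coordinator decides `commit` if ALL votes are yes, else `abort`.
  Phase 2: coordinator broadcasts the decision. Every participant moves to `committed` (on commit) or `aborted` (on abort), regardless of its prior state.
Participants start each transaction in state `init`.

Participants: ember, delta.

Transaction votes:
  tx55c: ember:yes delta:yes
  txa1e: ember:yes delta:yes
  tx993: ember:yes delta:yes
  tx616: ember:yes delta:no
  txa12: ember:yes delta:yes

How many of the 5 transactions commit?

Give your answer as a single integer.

Answer: 4

Derivation:
tx55c: all yes -> commit (commits=1)
txa1e: all yes -> commit (commits=2)
tx993: all yes -> commit (commits=3)
tx616: no from delta -> abort (commits=3)
txa12: all yes -> commit (commits=4)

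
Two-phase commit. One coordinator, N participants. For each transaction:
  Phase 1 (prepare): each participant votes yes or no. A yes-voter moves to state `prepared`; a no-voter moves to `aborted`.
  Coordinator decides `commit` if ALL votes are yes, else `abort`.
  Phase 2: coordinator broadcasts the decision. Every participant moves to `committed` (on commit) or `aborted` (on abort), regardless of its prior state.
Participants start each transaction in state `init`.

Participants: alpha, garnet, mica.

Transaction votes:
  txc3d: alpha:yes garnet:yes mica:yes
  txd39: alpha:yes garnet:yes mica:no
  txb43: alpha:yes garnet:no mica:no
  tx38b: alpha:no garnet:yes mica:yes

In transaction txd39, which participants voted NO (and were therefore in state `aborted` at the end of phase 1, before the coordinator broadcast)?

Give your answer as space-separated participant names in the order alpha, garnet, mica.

Answer: mica

Derivation:
Txn txd39 phase 1: alpha yes -> prepared; garnet yes -> prepared; mica no -> aborted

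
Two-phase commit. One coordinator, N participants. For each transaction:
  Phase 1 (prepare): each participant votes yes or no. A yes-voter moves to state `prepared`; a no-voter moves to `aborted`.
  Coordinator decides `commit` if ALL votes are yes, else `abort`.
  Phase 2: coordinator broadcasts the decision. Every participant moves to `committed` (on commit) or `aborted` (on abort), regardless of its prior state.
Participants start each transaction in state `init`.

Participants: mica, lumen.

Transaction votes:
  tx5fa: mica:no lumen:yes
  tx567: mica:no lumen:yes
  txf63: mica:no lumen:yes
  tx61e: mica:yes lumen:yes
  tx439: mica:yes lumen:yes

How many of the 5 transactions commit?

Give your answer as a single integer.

tx5fa: no from mica -> abort (commits=0)
tx567: no from mica -> abort (commits=0)
txf63: no from mica -> abort (commits=0)
tx61e: all yes -> commit (commits=1)
tx439: all yes -> commit (commits=2)

Answer: 2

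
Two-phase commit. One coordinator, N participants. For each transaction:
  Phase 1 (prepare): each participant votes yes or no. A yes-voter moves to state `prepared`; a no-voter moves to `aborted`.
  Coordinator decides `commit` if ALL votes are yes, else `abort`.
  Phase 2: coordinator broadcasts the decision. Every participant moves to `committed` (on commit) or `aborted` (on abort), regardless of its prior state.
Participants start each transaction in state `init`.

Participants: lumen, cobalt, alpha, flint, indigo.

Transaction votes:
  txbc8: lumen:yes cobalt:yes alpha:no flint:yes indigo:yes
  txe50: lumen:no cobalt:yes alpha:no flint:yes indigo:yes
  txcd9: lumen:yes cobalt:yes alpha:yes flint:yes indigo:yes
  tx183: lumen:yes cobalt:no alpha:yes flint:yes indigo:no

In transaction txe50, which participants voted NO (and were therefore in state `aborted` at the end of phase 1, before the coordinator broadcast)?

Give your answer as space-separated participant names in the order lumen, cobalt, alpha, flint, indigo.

Answer: lumen alpha

Derivation:
Txn txe50 phase 1: lumen no -> aborted; cobalt yes -> prepared; alpha no -> aborted; flint yes -> prepared; indigo yes -> prepared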